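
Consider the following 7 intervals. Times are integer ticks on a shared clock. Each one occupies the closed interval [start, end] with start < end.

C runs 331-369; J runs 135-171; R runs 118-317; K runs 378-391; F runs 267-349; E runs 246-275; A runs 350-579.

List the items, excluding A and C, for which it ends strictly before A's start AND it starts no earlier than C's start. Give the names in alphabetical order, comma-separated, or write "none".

Conditions: its end is strictly before A's start (X.end < 350) AND its start is no earlier than C's start (X.start >= 331).
E: end 275 < 350? ✓; start 246 >= 331? ✗ → no.
F: end 349 < 350? ✓; start 267 >= 331? ✗ → no.
J: end 171 < 350? ✓; start 135 >= 331? ✗ → no.
K: end 391 < 350? ✗; start 378 >= 331? ✓ → no.
R: end 317 < 350? ✓; start 118 >= 331? ✗ → no.
Result: none.

none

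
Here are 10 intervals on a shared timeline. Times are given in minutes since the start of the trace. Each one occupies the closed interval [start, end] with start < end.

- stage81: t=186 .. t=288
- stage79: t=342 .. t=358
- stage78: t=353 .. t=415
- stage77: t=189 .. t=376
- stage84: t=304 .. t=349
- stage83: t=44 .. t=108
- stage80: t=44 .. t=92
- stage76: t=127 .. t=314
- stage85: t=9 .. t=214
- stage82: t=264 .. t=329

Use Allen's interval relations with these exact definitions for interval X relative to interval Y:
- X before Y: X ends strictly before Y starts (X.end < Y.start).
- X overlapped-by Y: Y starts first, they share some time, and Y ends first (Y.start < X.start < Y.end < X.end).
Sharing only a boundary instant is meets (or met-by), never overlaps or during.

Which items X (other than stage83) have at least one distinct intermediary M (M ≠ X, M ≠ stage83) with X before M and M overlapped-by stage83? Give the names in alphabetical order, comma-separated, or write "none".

none

Target stage83 = [t=44, t=108].
Intermediaries M with M overlapped-by stage83: none.
Union: none.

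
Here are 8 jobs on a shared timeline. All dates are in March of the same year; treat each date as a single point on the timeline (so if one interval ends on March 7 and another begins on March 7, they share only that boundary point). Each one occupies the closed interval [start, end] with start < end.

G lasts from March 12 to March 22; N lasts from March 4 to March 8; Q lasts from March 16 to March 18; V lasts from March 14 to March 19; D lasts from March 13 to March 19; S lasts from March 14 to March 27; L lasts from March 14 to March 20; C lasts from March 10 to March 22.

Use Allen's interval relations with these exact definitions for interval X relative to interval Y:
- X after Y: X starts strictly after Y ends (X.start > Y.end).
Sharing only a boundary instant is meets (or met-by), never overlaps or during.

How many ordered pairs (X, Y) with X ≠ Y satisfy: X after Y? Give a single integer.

7

Checking all 56 ordered pairs for relation 'after'; matching pairs in alphabetical order:
(C, N): C after N ✓
(D, N): D after N ✓
(G, N): G after N ✓
(L, N): L after N ✓
(Q, N): Q after N ✓
(S, N): S after N ✓
(V, N): V after N ✓
Count: 7.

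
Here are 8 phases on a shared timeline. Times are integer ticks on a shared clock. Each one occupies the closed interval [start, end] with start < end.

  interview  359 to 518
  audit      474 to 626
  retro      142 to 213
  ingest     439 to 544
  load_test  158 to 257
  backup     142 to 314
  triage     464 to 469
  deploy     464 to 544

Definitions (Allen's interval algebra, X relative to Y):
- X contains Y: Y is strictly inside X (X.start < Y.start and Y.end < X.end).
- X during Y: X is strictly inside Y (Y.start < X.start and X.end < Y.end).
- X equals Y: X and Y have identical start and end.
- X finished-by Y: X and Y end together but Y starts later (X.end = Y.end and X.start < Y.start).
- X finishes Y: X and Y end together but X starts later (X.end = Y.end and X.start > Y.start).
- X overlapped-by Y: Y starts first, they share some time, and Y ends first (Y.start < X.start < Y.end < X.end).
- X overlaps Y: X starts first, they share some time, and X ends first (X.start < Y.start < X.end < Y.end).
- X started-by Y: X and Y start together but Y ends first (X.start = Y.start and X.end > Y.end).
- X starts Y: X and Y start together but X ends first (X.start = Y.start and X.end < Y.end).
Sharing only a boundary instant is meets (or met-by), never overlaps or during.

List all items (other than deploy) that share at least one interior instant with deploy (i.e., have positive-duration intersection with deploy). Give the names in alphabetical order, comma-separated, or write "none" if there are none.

Target deploy = [464, 544].
audit [474, 626] → overlapped-by → yes.
backup [142, 314] → before → no.
ingest [439, 544] → finished-by → yes.
interview [359, 518] → overlaps → yes.
load_test [158, 257] → before → no.
retro [142, 213] → before → no.
triage [464, 469] → starts → yes.
Result: audit, ingest, interview, triage.

audit, ingest, interview, triage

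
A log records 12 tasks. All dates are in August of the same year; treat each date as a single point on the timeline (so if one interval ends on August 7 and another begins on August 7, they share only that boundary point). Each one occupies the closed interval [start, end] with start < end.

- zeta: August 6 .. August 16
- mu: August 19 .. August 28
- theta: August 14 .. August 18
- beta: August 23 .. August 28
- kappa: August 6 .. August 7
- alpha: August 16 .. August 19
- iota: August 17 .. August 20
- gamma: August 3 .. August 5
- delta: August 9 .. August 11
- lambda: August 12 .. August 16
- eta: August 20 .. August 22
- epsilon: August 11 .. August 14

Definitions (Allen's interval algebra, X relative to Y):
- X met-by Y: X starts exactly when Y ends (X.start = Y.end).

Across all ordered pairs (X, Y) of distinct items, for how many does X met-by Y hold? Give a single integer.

6

Checking all 132 ordered pairs for relation 'met-by'; matching pairs in alphabetical order:
(alpha, lambda): alpha met-by lambda ✓
(alpha, zeta): alpha met-by zeta ✓
(epsilon, delta): epsilon met-by delta ✓
(eta, iota): eta met-by iota ✓
(mu, alpha): mu met-by alpha ✓
(theta, epsilon): theta met-by epsilon ✓
Count: 6.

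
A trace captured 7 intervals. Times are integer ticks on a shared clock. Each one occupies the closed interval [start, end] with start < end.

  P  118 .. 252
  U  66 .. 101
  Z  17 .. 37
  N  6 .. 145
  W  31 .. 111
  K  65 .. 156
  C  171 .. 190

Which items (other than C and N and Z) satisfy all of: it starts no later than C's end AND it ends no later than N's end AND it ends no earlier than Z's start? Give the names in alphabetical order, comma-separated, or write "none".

Conditions: its start is no later than C's end (X.start <= 190) AND its end is no later than N's end (X.end <= 145) AND its end is no earlier than Z's start (X.end >= 17).
K: start 65 <= 190? ✓; end 156 <= 145? ✗; end 156 >= 17? ✓ → no.
P: start 118 <= 190? ✓; end 252 <= 145? ✗; end 252 >= 17? ✓ → no.
U: start 66 <= 190? ✓; end 101 <= 145? ✓; end 101 >= 17? ✓ → yes.
W: start 31 <= 190? ✓; end 111 <= 145? ✓; end 111 >= 17? ✓ → yes.
Result: U, W.

U, W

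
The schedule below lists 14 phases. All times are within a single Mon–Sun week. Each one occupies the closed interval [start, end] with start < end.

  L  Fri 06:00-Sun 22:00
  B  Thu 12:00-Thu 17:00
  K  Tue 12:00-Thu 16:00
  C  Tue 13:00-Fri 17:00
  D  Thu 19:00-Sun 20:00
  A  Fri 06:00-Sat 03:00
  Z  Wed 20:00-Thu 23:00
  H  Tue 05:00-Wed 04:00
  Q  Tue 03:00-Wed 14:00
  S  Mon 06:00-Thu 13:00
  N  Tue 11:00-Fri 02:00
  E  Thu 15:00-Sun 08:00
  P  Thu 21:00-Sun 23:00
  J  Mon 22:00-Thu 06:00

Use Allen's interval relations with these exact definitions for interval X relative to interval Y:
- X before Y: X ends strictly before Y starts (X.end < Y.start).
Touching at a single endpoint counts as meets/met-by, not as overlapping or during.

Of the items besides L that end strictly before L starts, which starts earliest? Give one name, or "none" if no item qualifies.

Target L = [Fri 06:00, Sun 22:00].
A [Fri 06:00, Sat 03:00] → starts → excluded.
B [Thu 12:00, Thu 17:00] → before → candidate.
C [Tue 13:00, Fri 17:00] → overlaps → excluded.
D [Thu 19:00, Sun 20:00] → overlaps → excluded.
E [Thu 15:00, Sun 08:00] → overlaps → excluded.
H [Tue 05:00, Wed 04:00] → before → candidate.
J [Mon 22:00, Thu 06:00] → before → candidate.
K [Tue 12:00, Thu 16:00] → before → candidate.
N [Tue 11:00, Fri 02:00] → before → candidate.
P [Thu 21:00, Sun 23:00] → contains → excluded.
Q [Tue 03:00, Wed 14:00] → before → candidate.
S [Mon 06:00, Thu 13:00] → before → candidate.
Z [Wed 20:00, Thu 23:00] → before → candidate.
Among candidates, earliest start is Mon 06:00 → S.

S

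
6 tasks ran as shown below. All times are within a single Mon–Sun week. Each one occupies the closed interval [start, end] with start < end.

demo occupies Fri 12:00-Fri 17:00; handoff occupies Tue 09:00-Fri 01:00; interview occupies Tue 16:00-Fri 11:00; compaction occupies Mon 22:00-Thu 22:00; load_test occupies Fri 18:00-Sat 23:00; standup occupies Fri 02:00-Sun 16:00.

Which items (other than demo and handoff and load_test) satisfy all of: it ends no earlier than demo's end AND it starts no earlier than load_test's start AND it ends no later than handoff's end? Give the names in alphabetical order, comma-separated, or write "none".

Conditions: its end is no earlier than demo's end (X.end >= Fri 17:00) AND its start is no earlier than load_test's start (X.start >= Fri 18:00) AND its end is no later than handoff's end (X.end <= Fri 01:00).
compaction: end Thu 22:00 >= Fri 17:00? ✗; start Mon 22:00 >= Fri 18:00? ✗; end Thu 22:00 <= Fri 01:00? ✓ → no.
interview: end Fri 11:00 >= Fri 17:00? ✗; start Tue 16:00 >= Fri 18:00? ✗; end Fri 11:00 <= Fri 01:00? ✗ → no.
standup: end Sun 16:00 >= Fri 17:00? ✓; start Fri 02:00 >= Fri 18:00? ✗; end Sun 16:00 <= Fri 01:00? ✗ → no.
Result: none.

none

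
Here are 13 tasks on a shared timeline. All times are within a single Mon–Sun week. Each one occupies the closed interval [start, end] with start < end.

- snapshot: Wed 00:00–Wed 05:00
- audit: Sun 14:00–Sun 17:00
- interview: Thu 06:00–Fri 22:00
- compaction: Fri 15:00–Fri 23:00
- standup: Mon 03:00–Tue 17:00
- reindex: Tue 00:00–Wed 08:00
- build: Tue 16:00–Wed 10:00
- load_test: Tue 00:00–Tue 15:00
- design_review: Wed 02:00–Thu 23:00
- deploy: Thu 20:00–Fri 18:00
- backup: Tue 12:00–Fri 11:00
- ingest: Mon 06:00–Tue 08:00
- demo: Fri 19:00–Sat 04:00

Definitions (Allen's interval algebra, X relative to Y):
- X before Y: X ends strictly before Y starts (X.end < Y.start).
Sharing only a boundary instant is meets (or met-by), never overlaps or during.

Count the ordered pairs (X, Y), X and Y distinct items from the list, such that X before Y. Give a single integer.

50

Checking all 156 ordered pairs for relation 'before'; matching pairs in alphabetical order:
(backup, audit): backup before audit ✓
(backup, compaction): backup before compaction ✓
(backup, demo): backup before demo ✓
(build, audit): build before audit ✓
(build, compaction): build before compaction ✓
(build, demo): build before demo ✓
(build, deploy): build before deploy ✓
(build, interview): build before interview ✓
(compaction, audit): compaction before audit ✓
(demo, audit): demo before audit ✓
(deploy, audit): deploy before audit ✓
(deploy, demo): deploy before demo ✓
(design_review, audit): design_review before audit ✓
(design_review, compaction): design_review before compaction ✓
(design_review, demo): design_review before demo ✓
(ingest, audit): ingest before audit ✓
(ingest, backup): ingest before backup ✓
(ingest, build): ingest before build ✓
(ingest, compaction): ingest before compaction ✓
(ingest, demo): ingest before demo ✓
(ingest, deploy): ingest before deploy ✓
(ingest, design_review): ingest before design_review ✓
(ingest, interview): ingest before interview ✓
(ingest, snapshot): ingest before snapshot ✓
... plus 26 further pairs not listed.
Count: 50.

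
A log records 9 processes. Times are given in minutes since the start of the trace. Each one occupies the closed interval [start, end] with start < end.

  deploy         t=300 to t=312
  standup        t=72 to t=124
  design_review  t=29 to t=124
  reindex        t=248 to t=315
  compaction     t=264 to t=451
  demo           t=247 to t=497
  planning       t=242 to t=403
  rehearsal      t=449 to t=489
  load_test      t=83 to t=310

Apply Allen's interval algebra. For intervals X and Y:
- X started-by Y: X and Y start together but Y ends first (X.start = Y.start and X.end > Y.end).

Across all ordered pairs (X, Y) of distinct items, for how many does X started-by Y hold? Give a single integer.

Checking all 72 ordered pairs for relation 'started-by'; matching pairs in alphabetical order:
No pair satisfies it.
Count: 0.

0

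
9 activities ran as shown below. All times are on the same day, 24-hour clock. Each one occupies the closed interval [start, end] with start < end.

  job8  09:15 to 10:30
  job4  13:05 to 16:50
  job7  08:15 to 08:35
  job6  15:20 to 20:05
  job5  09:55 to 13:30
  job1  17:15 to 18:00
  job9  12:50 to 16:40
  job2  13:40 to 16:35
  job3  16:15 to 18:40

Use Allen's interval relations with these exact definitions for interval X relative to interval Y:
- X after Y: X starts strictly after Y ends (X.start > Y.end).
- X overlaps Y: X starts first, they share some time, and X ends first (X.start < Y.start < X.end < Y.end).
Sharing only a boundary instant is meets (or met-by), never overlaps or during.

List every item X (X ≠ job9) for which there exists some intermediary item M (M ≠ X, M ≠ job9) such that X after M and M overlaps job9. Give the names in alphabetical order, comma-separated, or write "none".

Target job9 = [12:50, 16:40].
Intermediaries M with M overlaps job9: job5.
Via job5 — items with X after job5: job1, job2, job3, job6.
Union: job1, job2, job3, job6.

job1, job2, job3, job6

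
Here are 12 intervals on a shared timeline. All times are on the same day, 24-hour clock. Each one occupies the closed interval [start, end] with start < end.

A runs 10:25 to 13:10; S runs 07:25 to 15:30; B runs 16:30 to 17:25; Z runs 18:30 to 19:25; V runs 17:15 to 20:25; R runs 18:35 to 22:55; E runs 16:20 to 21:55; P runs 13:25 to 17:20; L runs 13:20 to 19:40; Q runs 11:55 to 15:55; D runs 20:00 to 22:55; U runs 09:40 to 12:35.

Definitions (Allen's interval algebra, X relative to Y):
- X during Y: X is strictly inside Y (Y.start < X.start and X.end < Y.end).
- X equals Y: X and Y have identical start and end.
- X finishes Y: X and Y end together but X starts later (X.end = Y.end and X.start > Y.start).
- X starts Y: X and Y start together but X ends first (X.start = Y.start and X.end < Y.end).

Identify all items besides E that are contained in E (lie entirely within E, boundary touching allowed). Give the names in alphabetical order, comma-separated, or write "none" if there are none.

Target E = [16:20, 21:55].
A [10:25, 13:10] → before → no.
B [16:30, 17:25] → during → yes.
D [20:00, 22:55] → overlapped-by → no.
L [13:20, 19:40] → overlaps → no.
P [13:25, 17:20] → overlaps → no.
Q [11:55, 15:55] → before → no.
R [18:35, 22:55] → overlapped-by → no.
S [07:25, 15:30] → before → no.
U [09:40, 12:35] → before → no.
V [17:15, 20:25] → during → yes.
Z [18:30, 19:25] → during → yes.
Result: B, V, Z.

B, V, Z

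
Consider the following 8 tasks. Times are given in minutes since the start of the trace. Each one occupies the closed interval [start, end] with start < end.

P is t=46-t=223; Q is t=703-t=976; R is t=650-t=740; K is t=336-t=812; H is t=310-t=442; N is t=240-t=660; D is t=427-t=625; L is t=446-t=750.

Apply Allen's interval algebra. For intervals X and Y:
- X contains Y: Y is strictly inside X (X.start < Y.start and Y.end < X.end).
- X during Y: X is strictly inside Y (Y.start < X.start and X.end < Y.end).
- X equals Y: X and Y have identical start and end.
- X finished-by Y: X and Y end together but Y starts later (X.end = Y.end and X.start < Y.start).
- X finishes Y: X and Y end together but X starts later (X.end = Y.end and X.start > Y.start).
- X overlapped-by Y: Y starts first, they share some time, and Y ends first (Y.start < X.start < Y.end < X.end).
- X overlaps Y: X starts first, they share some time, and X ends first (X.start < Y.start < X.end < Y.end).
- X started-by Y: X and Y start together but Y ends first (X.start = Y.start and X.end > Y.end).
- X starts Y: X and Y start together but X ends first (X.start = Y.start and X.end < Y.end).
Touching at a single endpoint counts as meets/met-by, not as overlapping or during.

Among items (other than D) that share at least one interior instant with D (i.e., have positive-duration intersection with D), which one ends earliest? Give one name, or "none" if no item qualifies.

H

Target D = [t=427, t=625].
H [t=310, t=442] → overlaps → candidate.
K [t=336, t=812] → contains → candidate.
L [t=446, t=750] → overlapped-by → candidate.
N [t=240, t=660] → contains → candidate.
P [t=46, t=223] → before → excluded.
Q [t=703, t=976] → after → excluded.
R [t=650, t=740] → after → excluded.
Among candidates, earliest end is t=442 → H.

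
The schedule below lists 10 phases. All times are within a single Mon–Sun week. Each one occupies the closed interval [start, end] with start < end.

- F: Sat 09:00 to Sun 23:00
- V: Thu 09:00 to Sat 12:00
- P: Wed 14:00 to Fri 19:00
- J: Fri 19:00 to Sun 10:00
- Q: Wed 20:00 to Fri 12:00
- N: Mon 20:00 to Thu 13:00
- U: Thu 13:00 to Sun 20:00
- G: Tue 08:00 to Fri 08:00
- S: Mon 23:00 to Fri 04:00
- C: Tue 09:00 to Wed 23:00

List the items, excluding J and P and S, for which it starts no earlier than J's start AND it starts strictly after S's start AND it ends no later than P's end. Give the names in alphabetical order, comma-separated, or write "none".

none

Conditions: its start is no earlier than J's start (X.start >= Fri 19:00) AND its start is strictly after S's start (X.start > Mon 23:00) AND its end is no later than P's end (X.end <= Fri 19:00).
C: start Tue 09:00 >= Fri 19:00? ✗; start Tue 09:00 > Mon 23:00? ✓; end Wed 23:00 <= Fri 19:00? ✓ → no.
F: start Sat 09:00 >= Fri 19:00? ✓; start Sat 09:00 > Mon 23:00? ✓; end Sun 23:00 <= Fri 19:00? ✗ → no.
G: start Tue 08:00 >= Fri 19:00? ✗; start Tue 08:00 > Mon 23:00? ✓; end Fri 08:00 <= Fri 19:00? ✓ → no.
N: start Mon 20:00 >= Fri 19:00? ✗; start Mon 20:00 > Mon 23:00? ✗; end Thu 13:00 <= Fri 19:00? ✓ → no.
Q: start Wed 20:00 >= Fri 19:00? ✗; start Wed 20:00 > Mon 23:00? ✓; end Fri 12:00 <= Fri 19:00? ✓ → no.
U: start Thu 13:00 >= Fri 19:00? ✗; start Thu 13:00 > Mon 23:00? ✓; end Sun 20:00 <= Fri 19:00? ✗ → no.
V: start Thu 09:00 >= Fri 19:00? ✗; start Thu 09:00 > Mon 23:00? ✓; end Sat 12:00 <= Fri 19:00? ✗ → no.
Result: none.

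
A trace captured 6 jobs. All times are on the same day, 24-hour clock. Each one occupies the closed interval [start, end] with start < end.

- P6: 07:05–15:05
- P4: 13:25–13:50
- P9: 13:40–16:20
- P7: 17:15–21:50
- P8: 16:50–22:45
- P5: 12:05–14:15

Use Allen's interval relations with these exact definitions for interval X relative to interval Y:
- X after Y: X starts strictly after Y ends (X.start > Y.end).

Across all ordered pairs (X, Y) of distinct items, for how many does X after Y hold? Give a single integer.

8

Checking all 30 ordered pairs for relation 'after'; matching pairs in alphabetical order:
(P7, P4): P7 after P4 ✓
(P7, P5): P7 after P5 ✓
(P7, P6): P7 after P6 ✓
(P7, P9): P7 after P9 ✓
(P8, P4): P8 after P4 ✓
(P8, P5): P8 after P5 ✓
(P8, P6): P8 after P6 ✓
(P8, P9): P8 after P9 ✓
Count: 8.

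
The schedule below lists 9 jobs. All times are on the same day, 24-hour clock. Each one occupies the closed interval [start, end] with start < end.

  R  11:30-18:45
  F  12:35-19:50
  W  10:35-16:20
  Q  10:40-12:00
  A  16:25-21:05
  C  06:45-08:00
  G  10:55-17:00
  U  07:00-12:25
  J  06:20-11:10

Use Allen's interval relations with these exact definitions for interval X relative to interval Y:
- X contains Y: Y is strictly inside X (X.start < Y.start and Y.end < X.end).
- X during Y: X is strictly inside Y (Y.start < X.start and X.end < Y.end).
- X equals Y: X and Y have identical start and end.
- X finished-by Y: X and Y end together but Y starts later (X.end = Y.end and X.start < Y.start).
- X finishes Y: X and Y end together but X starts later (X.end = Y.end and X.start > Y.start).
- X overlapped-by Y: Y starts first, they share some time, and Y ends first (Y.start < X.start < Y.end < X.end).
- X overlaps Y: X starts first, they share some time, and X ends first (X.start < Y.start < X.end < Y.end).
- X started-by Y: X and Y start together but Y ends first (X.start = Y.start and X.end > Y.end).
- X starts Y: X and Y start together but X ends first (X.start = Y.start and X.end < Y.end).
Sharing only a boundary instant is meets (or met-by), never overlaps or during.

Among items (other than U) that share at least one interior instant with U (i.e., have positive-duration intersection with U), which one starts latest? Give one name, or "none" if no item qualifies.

Target U = [07:00, 12:25].
A [16:25, 21:05] → after → excluded.
C [06:45, 08:00] → overlaps → candidate.
F [12:35, 19:50] → after → excluded.
G [10:55, 17:00] → overlapped-by → candidate.
J [06:20, 11:10] → overlaps → candidate.
Q [10:40, 12:00] → during → candidate.
R [11:30, 18:45] → overlapped-by → candidate.
W [10:35, 16:20] → overlapped-by → candidate.
Among candidates, latest start is 11:30 → R.

R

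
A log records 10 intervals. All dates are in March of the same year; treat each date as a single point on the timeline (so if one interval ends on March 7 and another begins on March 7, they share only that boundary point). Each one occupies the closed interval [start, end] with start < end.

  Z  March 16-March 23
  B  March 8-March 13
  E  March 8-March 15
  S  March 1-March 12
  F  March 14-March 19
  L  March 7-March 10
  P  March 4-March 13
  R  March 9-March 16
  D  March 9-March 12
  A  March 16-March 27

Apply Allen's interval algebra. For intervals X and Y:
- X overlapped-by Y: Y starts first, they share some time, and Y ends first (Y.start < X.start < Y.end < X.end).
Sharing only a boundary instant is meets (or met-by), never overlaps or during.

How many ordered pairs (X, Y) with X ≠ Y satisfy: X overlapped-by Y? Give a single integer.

Checking all 90 ordered pairs for relation 'overlapped-by'; matching pairs in alphabetical order:
(A, F): A overlapped-by F ✓
(B, L): B overlapped-by L ✓
(B, S): B overlapped-by S ✓
(D, L): D overlapped-by L ✓
(E, L): E overlapped-by L ✓
(E, P): E overlapped-by P ✓
(E, S): E overlapped-by S ✓
(F, E): F overlapped-by E ✓
(F, R): F overlapped-by R ✓
(P, S): P overlapped-by S ✓
(R, B): R overlapped-by B ✓
(R, E): R overlapped-by E ✓
(R, L): R overlapped-by L ✓
(R, P): R overlapped-by P ✓
(R, S): R overlapped-by S ✓
(Z, F): Z overlapped-by F ✓
Count: 16.

16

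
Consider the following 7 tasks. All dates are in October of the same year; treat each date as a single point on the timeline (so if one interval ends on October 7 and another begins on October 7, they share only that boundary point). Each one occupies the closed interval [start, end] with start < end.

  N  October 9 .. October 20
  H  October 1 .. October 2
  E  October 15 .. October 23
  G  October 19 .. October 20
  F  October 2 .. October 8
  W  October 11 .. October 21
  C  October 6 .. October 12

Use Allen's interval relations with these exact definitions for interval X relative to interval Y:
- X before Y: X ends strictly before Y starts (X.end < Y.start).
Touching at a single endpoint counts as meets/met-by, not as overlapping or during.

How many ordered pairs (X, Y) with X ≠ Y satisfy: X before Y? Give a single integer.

Checking all 42 ordered pairs for relation 'before'; matching pairs in alphabetical order:
(C, E): C before E ✓
(C, G): C before G ✓
(F, E): F before E ✓
(F, G): F before G ✓
(F, N): F before N ✓
(F, W): F before W ✓
(H, C): H before C ✓
(H, E): H before E ✓
(H, G): H before G ✓
(H, N): H before N ✓
(H, W): H before W ✓
Count: 11.

11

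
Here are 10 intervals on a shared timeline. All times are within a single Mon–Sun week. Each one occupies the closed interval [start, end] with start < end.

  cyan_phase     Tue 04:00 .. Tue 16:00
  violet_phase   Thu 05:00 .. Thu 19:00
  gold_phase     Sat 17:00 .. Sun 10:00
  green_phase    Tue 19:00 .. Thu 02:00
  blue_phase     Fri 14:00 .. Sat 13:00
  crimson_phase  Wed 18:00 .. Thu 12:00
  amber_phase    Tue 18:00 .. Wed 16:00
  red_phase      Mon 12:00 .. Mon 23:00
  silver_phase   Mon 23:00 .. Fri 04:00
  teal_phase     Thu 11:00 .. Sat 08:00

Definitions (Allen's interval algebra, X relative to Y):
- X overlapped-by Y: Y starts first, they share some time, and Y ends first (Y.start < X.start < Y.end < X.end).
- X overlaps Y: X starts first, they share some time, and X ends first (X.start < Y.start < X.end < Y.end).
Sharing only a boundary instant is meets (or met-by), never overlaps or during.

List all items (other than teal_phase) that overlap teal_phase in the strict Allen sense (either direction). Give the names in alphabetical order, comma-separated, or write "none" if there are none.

Target teal_phase = [Thu 11:00, Sat 08:00].
amber_phase [Tue 18:00, Wed 16:00] → before → no.
blue_phase [Fri 14:00, Sat 13:00] → overlapped-by → yes.
crimson_phase [Wed 18:00, Thu 12:00] → overlaps → yes.
cyan_phase [Tue 04:00, Tue 16:00] → before → no.
gold_phase [Sat 17:00, Sun 10:00] → after → no.
green_phase [Tue 19:00, Thu 02:00] → before → no.
red_phase [Mon 12:00, Mon 23:00] → before → no.
silver_phase [Mon 23:00, Fri 04:00] → overlaps → yes.
violet_phase [Thu 05:00, Thu 19:00] → overlaps → yes.
Result: blue_phase, crimson_phase, silver_phase, violet_phase.

blue_phase, crimson_phase, silver_phase, violet_phase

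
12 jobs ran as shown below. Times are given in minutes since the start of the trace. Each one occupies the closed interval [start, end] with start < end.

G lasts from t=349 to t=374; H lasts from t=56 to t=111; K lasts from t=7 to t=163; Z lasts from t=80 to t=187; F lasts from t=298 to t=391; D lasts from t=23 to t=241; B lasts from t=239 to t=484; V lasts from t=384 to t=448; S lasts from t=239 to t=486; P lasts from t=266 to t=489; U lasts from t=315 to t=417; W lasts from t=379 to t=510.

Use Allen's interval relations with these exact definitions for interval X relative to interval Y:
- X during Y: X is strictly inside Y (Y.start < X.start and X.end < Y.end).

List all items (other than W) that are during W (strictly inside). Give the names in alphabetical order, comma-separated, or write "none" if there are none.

V

Target W = [t=379, t=510].
B [t=239, t=484] → overlaps → no.
D [t=23, t=241] → before → no.
F [t=298, t=391] → overlaps → no.
G [t=349, t=374] → before → no.
H [t=56, t=111] → before → no.
K [t=7, t=163] → before → no.
P [t=266, t=489] → overlaps → no.
S [t=239, t=486] → overlaps → no.
U [t=315, t=417] → overlaps → no.
V [t=384, t=448] → during → yes.
Z [t=80, t=187] → before → no.
Result: V.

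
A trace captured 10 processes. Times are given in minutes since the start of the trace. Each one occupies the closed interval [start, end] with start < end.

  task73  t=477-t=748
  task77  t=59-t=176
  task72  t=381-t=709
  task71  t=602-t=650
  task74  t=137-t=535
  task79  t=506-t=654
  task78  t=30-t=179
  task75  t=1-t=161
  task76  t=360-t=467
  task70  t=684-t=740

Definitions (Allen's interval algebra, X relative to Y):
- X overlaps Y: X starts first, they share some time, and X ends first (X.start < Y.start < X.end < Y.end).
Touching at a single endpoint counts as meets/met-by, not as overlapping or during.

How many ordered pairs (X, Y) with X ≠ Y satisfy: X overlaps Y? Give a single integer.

Checking all 90 ordered pairs for relation 'overlaps'; matching pairs in alphabetical order:
(task72, task70): task72 overlaps task70 ✓
(task72, task73): task72 overlaps task73 ✓
(task74, task72): task74 overlaps task72 ✓
(task74, task73): task74 overlaps task73 ✓
(task74, task79): task74 overlaps task79 ✓
(task75, task74): task75 overlaps task74 ✓
(task75, task77): task75 overlaps task77 ✓
(task75, task78): task75 overlaps task78 ✓
(task76, task72): task76 overlaps task72 ✓
(task77, task74): task77 overlaps task74 ✓
(task78, task74): task78 overlaps task74 ✓
Count: 11.

11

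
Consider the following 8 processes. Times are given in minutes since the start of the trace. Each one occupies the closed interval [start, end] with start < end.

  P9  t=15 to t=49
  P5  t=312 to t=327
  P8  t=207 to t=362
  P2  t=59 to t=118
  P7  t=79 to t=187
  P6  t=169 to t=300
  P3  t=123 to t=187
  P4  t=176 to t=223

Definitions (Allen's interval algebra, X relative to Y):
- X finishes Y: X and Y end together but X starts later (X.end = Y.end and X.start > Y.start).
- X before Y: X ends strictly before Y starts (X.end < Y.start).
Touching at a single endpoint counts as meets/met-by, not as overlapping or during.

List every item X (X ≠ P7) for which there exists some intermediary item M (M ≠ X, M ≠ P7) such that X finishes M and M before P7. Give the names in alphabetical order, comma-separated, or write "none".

Target P7 = [t=79, t=187].
Intermediaries M with M before P7: P9.
Via P9 — items with X finishes P9: none.
Union: none.

none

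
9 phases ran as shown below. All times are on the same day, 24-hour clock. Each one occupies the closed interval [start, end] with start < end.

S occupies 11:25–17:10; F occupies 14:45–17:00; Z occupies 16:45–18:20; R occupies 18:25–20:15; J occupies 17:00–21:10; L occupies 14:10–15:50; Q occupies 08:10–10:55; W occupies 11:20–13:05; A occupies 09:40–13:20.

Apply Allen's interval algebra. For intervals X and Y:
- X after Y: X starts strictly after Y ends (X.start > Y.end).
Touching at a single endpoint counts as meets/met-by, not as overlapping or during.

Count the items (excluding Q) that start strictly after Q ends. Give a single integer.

Target Q = [08:10, 10:55].
A [09:40, 13:20] → overlapped-by → no.
F [14:45, 17:00] → after → counts.
J [17:00, 21:10] → after → counts.
L [14:10, 15:50] → after → counts.
R [18:25, 20:15] → after → counts.
S [11:25, 17:10] → after → counts.
W [11:20, 13:05] → after → counts.
Z [16:45, 18:20] → after → counts.
Total: 7.

7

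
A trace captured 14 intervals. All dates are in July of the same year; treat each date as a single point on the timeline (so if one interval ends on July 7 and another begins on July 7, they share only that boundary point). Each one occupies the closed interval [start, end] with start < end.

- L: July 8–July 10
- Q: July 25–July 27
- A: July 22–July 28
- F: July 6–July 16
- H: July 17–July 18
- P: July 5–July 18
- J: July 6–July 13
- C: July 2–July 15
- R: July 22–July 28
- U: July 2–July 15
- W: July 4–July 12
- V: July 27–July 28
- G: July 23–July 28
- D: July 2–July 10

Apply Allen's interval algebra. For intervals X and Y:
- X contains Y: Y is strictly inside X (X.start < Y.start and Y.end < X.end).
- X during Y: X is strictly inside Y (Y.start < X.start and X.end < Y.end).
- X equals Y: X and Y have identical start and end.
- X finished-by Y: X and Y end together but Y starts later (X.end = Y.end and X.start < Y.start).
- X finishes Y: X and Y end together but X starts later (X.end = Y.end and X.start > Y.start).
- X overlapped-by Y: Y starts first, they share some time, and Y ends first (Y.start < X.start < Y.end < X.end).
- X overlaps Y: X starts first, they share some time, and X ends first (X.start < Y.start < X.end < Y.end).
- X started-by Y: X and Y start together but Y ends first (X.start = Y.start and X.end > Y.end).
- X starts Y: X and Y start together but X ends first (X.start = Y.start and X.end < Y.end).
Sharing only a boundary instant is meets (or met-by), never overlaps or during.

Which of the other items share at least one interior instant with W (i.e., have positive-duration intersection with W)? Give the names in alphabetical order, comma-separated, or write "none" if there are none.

Target W = [July 4, July 12].
A [July 22, July 28] → after → no.
C [July 2, July 15] → contains → yes.
D [July 2, July 10] → overlaps → yes.
F [July 6, July 16] → overlapped-by → yes.
G [July 23, July 28] → after → no.
H [July 17, July 18] → after → no.
J [July 6, July 13] → overlapped-by → yes.
L [July 8, July 10] → during → yes.
P [July 5, July 18] → overlapped-by → yes.
Q [July 25, July 27] → after → no.
R [July 22, July 28] → after → no.
U [July 2, July 15] → contains → yes.
V [July 27, July 28] → after → no.
Result: C, D, F, J, L, P, U.

C, D, F, J, L, P, U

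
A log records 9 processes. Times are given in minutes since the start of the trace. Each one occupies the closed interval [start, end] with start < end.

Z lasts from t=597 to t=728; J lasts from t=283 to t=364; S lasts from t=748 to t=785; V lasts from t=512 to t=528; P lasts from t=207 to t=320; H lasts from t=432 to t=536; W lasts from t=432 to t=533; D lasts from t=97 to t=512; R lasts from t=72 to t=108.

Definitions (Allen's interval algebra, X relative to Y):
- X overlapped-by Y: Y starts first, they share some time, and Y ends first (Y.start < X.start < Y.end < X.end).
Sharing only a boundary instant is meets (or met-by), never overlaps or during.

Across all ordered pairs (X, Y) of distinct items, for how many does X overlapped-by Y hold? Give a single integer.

4

Checking all 72 ordered pairs for relation 'overlapped-by'; matching pairs in alphabetical order:
(D, R): D overlapped-by R ✓
(H, D): H overlapped-by D ✓
(J, P): J overlapped-by P ✓
(W, D): W overlapped-by D ✓
Count: 4.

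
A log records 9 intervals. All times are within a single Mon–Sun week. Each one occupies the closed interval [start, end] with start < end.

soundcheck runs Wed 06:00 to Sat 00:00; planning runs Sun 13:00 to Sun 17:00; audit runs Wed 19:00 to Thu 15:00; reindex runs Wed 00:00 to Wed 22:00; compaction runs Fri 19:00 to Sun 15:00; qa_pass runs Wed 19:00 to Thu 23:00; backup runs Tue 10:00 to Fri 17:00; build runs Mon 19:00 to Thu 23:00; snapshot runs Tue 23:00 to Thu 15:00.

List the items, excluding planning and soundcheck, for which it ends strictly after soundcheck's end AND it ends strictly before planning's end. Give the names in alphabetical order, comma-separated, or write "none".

Conditions: its end is strictly after soundcheck's end (X.end > Sat 00:00) AND its end is strictly before planning's end (X.end < Sun 17:00).
audit: end Thu 15:00 > Sat 00:00? ✗; end Thu 15:00 < Sun 17:00? ✓ → no.
backup: end Fri 17:00 > Sat 00:00? ✗; end Fri 17:00 < Sun 17:00? ✓ → no.
build: end Thu 23:00 > Sat 00:00? ✗; end Thu 23:00 < Sun 17:00? ✓ → no.
compaction: end Sun 15:00 > Sat 00:00? ✓; end Sun 15:00 < Sun 17:00? ✓ → yes.
qa_pass: end Thu 23:00 > Sat 00:00? ✗; end Thu 23:00 < Sun 17:00? ✓ → no.
reindex: end Wed 22:00 > Sat 00:00? ✗; end Wed 22:00 < Sun 17:00? ✓ → no.
snapshot: end Thu 15:00 > Sat 00:00? ✗; end Thu 15:00 < Sun 17:00? ✓ → no.
Result: compaction.

compaction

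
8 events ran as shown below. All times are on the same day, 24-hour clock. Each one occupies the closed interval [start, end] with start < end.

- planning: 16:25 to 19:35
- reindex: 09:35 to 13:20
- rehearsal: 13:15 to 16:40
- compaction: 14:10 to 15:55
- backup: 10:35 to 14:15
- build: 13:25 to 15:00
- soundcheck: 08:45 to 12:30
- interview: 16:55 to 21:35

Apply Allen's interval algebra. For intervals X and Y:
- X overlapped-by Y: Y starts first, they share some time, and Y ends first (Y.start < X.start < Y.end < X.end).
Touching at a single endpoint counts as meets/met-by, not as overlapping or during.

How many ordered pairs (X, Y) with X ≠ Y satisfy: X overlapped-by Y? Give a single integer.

Checking all 56 ordered pairs for relation 'overlapped-by'; matching pairs in alphabetical order:
(backup, reindex): backup overlapped-by reindex ✓
(backup, soundcheck): backup overlapped-by soundcheck ✓
(build, backup): build overlapped-by backup ✓
(compaction, backup): compaction overlapped-by backup ✓
(compaction, build): compaction overlapped-by build ✓
(interview, planning): interview overlapped-by planning ✓
(planning, rehearsal): planning overlapped-by rehearsal ✓
(rehearsal, backup): rehearsal overlapped-by backup ✓
(rehearsal, reindex): rehearsal overlapped-by reindex ✓
(reindex, soundcheck): reindex overlapped-by soundcheck ✓
Count: 10.

10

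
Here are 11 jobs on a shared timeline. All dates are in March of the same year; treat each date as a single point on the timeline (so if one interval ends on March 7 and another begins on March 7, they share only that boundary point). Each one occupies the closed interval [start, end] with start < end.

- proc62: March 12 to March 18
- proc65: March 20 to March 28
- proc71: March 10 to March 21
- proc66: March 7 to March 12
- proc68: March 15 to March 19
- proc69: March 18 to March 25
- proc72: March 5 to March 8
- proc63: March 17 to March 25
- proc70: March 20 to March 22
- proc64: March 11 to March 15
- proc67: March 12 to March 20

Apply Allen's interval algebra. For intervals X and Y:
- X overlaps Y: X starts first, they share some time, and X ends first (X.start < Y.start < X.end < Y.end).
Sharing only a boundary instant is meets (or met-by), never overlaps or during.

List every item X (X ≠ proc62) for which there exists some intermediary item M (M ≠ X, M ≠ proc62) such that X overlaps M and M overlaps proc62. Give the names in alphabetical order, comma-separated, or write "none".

proc66

Target proc62 = [March 12, March 18].
Intermediaries M with M overlaps proc62: proc64.
Via proc64 — items with X overlaps proc64: proc66.
Union: proc66.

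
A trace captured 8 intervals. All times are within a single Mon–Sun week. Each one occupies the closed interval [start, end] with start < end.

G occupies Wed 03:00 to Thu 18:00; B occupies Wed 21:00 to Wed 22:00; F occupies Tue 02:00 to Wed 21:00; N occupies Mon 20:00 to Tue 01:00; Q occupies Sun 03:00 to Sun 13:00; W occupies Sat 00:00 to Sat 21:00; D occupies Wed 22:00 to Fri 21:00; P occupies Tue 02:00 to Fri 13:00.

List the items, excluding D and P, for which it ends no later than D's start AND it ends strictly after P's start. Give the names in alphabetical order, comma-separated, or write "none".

B, F

Conditions: its end is no later than D's start (X.end <= Wed 22:00) AND its end is strictly after P's start (X.end > Tue 02:00).
B: end Wed 22:00 <= Wed 22:00? ✓; end Wed 22:00 > Tue 02:00? ✓ → yes.
F: end Wed 21:00 <= Wed 22:00? ✓; end Wed 21:00 > Tue 02:00? ✓ → yes.
G: end Thu 18:00 <= Wed 22:00? ✗; end Thu 18:00 > Tue 02:00? ✓ → no.
N: end Tue 01:00 <= Wed 22:00? ✓; end Tue 01:00 > Tue 02:00? ✗ → no.
Q: end Sun 13:00 <= Wed 22:00? ✗; end Sun 13:00 > Tue 02:00? ✓ → no.
W: end Sat 21:00 <= Wed 22:00? ✗; end Sat 21:00 > Tue 02:00? ✓ → no.
Result: B, F.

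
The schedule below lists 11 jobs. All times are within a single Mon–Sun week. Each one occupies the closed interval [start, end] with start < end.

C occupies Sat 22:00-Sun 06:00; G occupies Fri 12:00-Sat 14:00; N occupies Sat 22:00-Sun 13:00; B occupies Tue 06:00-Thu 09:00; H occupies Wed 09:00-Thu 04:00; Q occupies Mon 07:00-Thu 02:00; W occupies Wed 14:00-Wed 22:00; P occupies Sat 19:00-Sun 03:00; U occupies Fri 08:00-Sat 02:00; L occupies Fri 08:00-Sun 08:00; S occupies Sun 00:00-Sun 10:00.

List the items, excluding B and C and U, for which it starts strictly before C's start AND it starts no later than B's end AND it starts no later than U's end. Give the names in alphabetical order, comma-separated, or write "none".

H, Q, W

Conditions: its start is strictly before C's start (X.start < Sat 22:00) AND its start is no later than B's end (X.start <= Thu 09:00) AND its start is no later than U's end (X.start <= Sat 02:00).
G: start Fri 12:00 < Sat 22:00? ✓; start Fri 12:00 <= Thu 09:00? ✗; start Fri 12:00 <= Sat 02:00? ✓ → no.
H: start Wed 09:00 < Sat 22:00? ✓; start Wed 09:00 <= Thu 09:00? ✓; start Wed 09:00 <= Sat 02:00? ✓ → yes.
L: start Fri 08:00 < Sat 22:00? ✓; start Fri 08:00 <= Thu 09:00? ✗; start Fri 08:00 <= Sat 02:00? ✓ → no.
N: start Sat 22:00 < Sat 22:00? ✗; start Sat 22:00 <= Thu 09:00? ✗; start Sat 22:00 <= Sat 02:00? ✗ → no.
P: start Sat 19:00 < Sat 22:00? ✓; start Sat 19:00 <= Thu 09:00? ✗; start Sat 19:00 <= Sat 02:00? ✗ → no.
Q: start Mon 07:00 < Sat 22:00? ✓; start Mon 07:00 <= Thu 09:00? ✓; start Mon 07:00 <= Sat 02:00? ✓ → yes.
S: start Sun 00:00 < Sat 22:00? ✗; start Sun 00:00 <= Thu 09:00? ✗; start Sun 00:00 <= Sat 02:00? ✗ → no.
W: start Wed 14:00 < Sat 22:00? ✓; start Wed 14:00 <= Thu 09:00? ✓; start Wed 14:00 <= Sat 02:00? ✓ → yes.
Result: H, Q, W.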